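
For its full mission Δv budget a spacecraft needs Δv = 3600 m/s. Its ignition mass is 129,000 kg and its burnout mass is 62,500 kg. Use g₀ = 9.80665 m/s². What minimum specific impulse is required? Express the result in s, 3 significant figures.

Isp ≈ 507 s

ln(m₀/m_f) = ln(129000/62500) = ln(2.064) = 0.7246.
From the ideal rocket equation, v_e = Δv / ln(m₀/m_f) = 3600 / 0.7246 = 4967.9 m/s.
Isp = v_e / g₀ = 4967.9 / 9.80665 = 506.6 s.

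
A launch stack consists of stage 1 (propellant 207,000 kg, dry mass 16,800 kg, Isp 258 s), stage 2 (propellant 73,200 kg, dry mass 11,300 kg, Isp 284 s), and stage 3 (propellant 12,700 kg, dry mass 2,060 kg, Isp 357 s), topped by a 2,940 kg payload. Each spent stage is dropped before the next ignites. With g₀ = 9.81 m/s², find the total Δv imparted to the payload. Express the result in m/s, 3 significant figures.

Ignition mass of stage 1 = 207,000+16,800 + 73,200+11,300 + 12,700+2,060 + 2,940 = 326,000 kg.
Stage 1: m₀ = 326,000 kg, m_f = 326,000 − 207,000 = 119,000 kg; Δv = 258×9.81×ln(2.739) = 2531.0×1.0078 ≈ 2551 m/s.
Stage 2: m₀ = 102,200 kg, m_f = 102,200 − 73,200 = 29,000 kg; Δv = 284×9.81×ln(3.524) = 2786.0×1.2596 ≈ 3509 m/s.
Stage 3: m₀ = 17,700 kg, m_f = 17,700 − 12,700 = 5,000 kg; Δv = 357×9.81×ln(3.54) = 3502.2×1.2641 ≈ 4427 m/s.
Total Δv = 2551 + 3509 + 4427 = 10487 m/s.

Δv ≈ 10500 m/s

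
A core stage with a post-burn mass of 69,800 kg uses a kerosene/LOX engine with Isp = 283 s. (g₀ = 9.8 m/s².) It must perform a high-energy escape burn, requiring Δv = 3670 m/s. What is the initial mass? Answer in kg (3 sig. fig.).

v_e = Isp · g₀ = 283 × 9.8 = 2773.4 m/s.
m₀/m_f = exp(Δv / v_e) = exp(3670 / 2773.4) = exp(1.3233) = 3.7557.
m₀ = m_f × 3.7557 = 69,800 × 3.7557 = 262,148 kg.

initial mass ≈ 262000 kg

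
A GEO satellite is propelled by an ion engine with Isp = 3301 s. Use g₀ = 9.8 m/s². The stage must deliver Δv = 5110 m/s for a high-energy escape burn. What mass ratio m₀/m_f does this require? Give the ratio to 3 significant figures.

mass ratio ≈ 1.17

v_e = Isp · g₀ = 3301 × 9.8 = 32349.8 m/s.
m₀/m_f = exp(Δv / v_e) = exp(5110 / 32349.8) = exp(0.1580) = 1.1711.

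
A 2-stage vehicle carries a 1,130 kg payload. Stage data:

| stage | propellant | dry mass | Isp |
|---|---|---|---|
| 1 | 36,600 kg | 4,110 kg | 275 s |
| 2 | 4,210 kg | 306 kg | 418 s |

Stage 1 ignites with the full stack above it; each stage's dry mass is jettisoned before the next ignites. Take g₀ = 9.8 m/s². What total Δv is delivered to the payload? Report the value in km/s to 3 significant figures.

Δv ≈ 9.81 km/s

Ignition mass of stage 1 = 36,600+4,110 + 4,210+306 + 1,130 = 46,356 kg.
Stage 1: m₀ = 46,356 kg, m_f = 46,356 − 36,600 = 9,756 kg; Δv = 275×9.8×ln(4.752) = 2695.0×1.5585 ≈ 4200 m/s.
Stage 2: m₀ = 5,646 kg, m_f = 5,646 − 4,210 = 1,436 kg; Δv = 418×9.8×ln(3.932) = 4096.4×1.3691 ≈ 5608 m/s.
Total Δv = 4200 + 5608 = 9808 m/s.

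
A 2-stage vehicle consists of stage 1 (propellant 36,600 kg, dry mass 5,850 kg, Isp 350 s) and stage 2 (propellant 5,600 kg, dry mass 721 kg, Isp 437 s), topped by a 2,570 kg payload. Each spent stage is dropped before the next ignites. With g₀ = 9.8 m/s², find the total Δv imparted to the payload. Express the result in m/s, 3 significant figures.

Δv ≈ 8540 m/s

Ignition mass of stage 1 = 36,600+5,850 + 5,600+721 + 2,570 = 51,341 kg.
Stage 1: m₀ = 51,341 kg, m_f = 51,341 − 36,600 = 14,741 kg; Δv = 350×9.8×ln(3.483) = 3430.0×1.2479 ≈ 4280 m/s.
Stage 2: m₀ = 8,891 kg, m_f = 8,891 − 5,600 = 3,291 kg; Δv = 437×9.8×ln(2.702) = 4282.6×0.9938 ≈ 4256 m/s.
Total Δv = 4280 + 4256 = 8536 m/s.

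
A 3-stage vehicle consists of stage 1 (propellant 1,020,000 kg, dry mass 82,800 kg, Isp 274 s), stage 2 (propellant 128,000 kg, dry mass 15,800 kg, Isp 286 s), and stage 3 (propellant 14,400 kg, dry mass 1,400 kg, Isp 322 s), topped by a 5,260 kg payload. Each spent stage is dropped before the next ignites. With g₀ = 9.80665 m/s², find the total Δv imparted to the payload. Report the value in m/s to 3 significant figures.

Δv ≈ 12200 m/s

Ignition mass of stage 1 = 1,020,000+82,800 + 128,000+15,800 + 14,400+1,400 + 5,260 = 1,267,660 kg.
Stage 1: m₀ = 1,267,660 kg, m_f = 1,267,660 − 1,020,000 = 247,660 kg; Δv = 274×9.80665×ln(5.119) = 2687.0×1.6329 ≈ 4388 m/s.
Stage 2: m₀ = 164,860 kg, m_f = 164,860 − 128,000 = 36,860 kg; Δv = 286×9.80665×ln(4.473) = 2804.7×1.4980 ≈ 4201 m/s.
Stage 3: m₀ = 21,060 kg, m_f = 21,060 − 14,400 = 6,660 kg; Δv = 322×9.80665×ln(3.162) = 3157.7×1.1513 ≈ 3635 m/s.
Total Δv = 4388 + 4201 + 3635 = 12224 m/s.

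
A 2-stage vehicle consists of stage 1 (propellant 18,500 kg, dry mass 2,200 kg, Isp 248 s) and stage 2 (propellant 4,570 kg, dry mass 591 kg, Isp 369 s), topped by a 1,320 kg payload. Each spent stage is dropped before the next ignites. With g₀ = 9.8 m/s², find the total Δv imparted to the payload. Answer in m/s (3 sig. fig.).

Ignition mass of stage 1 = 18,500+2,200 + 4,570+591 + 1,320 = 27,181 kg.
Stage 1: m₀ = 27,181 kg, m_f = 27,181 − 18,500 = 8,681 kg; Δv = 248×9.8×ln(3.131) = 2430.4×1.1414 ≈ 2774 m/s.
Stage 2: m₀ = 6,481 kg, m_f = 6,481 − 4,570 = 1,911 kg; Δv = 369×9.8×ln(3.391) = 3616.2×1.2212 ≈ 4416 m/s.
Total Δv = 2774 + 4416 = 7190 m/s.

Δv ≈ 7190 m/s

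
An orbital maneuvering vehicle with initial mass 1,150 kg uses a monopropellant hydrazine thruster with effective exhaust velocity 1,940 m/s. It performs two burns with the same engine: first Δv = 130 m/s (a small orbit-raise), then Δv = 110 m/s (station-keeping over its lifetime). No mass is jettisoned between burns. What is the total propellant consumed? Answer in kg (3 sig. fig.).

total propellant consumed ≈ 134 kg

After the first burn: m = 1150 × exp(−130/1940.0) = 1150 × 0.93519 = 1,075.47 kg.
After the second burn: m = 1,075.47 × exp(−110/1940.0) = 1,075.47 × 0.94488 = 1,016.19 kg.
Total propellant = m₀ − m_final = 1150 − 1,016.19 = 133.81 kg.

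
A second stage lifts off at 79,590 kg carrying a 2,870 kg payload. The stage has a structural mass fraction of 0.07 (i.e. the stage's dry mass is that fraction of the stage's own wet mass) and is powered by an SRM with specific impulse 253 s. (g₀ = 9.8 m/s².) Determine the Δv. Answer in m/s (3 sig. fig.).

Δv ≈ 5620 m/s

Stage wet mass = m₀ − payload = 79,590 − 2,870 = 76,720 kg.
Stage dry mass = ε × stage wet mass = 0.07 × 76,720 = 5,370.4 kg.
Burnout mass m_f = stage dry + payload = 5,370.4 + 2,870 = 8,240.4 kg.
v_e = Isp · g₀ = 253 × 9.8 = 2479.4 m/s.
Δv = v_e · ln(79,590/8,240.4) = 2479.4 × ln(9.659) = 2479.4 × 2.2678 ≈ 5623 m/s.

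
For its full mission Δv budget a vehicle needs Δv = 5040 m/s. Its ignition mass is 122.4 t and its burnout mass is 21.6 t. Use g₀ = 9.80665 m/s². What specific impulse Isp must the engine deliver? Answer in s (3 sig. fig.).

ln(m₀/m_f) = ln(122400/21600) = ln(5.667) = 1.7346.
Using Δv = v_e ln(m₀/m_f): v_e = Δv / ln(m₀/m_f) = 5040 / 1.7346 = 2905.6 m/s.
Isp = v_e / g₀ = 2905.6 / 9.80665 = 296.3 s.

Isp ≈ 296 s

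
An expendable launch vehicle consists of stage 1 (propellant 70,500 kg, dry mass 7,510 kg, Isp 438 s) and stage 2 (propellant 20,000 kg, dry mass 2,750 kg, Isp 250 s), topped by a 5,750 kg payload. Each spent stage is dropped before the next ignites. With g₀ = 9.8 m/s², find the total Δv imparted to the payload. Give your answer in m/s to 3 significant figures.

Δv ≈ 7620 m/s

Ignition mass of stage 1 = 70,500+7,510 + 20,000+2,750 + 5,750 = 106,510 kg.
Stage 1: m₀ = 106,510 kg, m_f = 106,510 − 70,500 = 36,010 kg; Δv = 438×9.8×ln(2.958) = 4292.4×1.0844 ≈ 4655 m/s.
Stage 2: m₀ = 28,500 kg, m_f = 28,500 − 20,000 = 8,500 kg; Δv = 250×9.8×ln(3.353) = 2450.0×1.2098 ≈ 2964 m/s.
Total Δv = 4655 + 2964 = 7619 m/s.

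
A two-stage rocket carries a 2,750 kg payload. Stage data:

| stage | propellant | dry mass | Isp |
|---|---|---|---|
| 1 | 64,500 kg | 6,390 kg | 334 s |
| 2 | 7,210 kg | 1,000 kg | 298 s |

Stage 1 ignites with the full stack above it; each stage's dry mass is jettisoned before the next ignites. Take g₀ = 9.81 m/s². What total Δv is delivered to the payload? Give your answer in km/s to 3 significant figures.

Δv ≈ 8.22 km/s

Ignition mass of stage 1 = 64,500+6,390 + 7,210+1,000 + 2,750 = 81,850 kg.
Stage 1: m₀ = 81,850 kg, m_f = 81,850 − 64,500 = 17,350 kg; Δv = 334×9.81×ln(4.718) = 3276.5×1.5513 ≈ 5083 m/s.
Stage 2: m₀ = 10,960 kg, m_f = 10,960 − 7,210 = 3,750 kg; Δv = 298×9.81×ln(2.923) = 2923.4×1.0725 ≈ 3135 m/s.
Total Δv = 5083 + 3135 = 8218 m/s.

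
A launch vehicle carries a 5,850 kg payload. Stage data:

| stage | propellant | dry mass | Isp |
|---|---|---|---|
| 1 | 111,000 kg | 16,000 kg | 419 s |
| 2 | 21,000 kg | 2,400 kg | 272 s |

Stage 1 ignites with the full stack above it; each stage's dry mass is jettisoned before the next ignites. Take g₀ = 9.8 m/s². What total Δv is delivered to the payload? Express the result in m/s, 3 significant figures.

Δv ≈ 8460 m/s

Ignition mass of stage 1 = 111,000+16,000 + 21,000+2,400 + 5,850 = 156,250 kg.
Stage 1: m₀ = 156,250 kg, m_f = 156,250 − 111,000 = 45,250 kg; Δv = 419×9.8×ln(3.453) = 4106.2×1.2393 ≈ 5089 m/s.
Stage 2: m₀ = 29,250 kg, m_f = 29,250 − 21,000 = 8,250 kg; Δv = 272×9.8×ln(3.545) = 2665.6×1.2657 ≈ 3374 m/s.
Total Δv = 5089 + 3374 = 8463 m/s.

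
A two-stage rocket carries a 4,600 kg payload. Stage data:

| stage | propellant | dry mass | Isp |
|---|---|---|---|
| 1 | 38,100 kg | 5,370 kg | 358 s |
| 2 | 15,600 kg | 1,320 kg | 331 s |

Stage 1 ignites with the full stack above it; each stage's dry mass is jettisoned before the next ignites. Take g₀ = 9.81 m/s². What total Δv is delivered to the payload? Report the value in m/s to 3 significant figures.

Ignition mass of stage 1 = 38,100+5,370 + 15,600+1,320 + 4,600 = 64,990 kg.
Stage 1: m₀ = 64,990 kg, m_f = 64,990 − 38,100 = 26,890 kg; Δv = 358×9.81×ln(2.417) = 3512.0×0.8825 ≈ 3099 m/s.
Stage 2: m₀ = 21,520 kg, m_f = 21,520 − 15,600 = 5,920 kg; Δv = 331×9.81×ln(3.635) = 3247.1×1.2906 ≈ 4191 m/s.
Total Δv = 3099 + 4191 = 7290 m/s.

Δv ≈ 7290 m/s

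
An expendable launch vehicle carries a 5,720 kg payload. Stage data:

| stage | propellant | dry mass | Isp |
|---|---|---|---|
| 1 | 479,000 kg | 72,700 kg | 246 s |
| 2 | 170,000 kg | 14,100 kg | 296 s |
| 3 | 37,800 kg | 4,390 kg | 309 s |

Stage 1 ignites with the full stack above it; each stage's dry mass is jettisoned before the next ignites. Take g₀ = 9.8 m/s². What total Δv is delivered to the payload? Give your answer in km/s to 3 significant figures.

Δv ≈ 10.8 km/s

Ignition mass of stage 1 = 479,000+72,700 + 170,000+14,100 + 37,800+4,390 + 5,720 = 783,710 kg.
Stage 1: m₀ = 783,710 kg, m_f = 783,710 − 479,000 = 304,710 kg; Δv = 246×9.8×ln(2.572) = 2410.8×0.9447 ≈ 2277 m/s.
Stage 2: m₀ = 232,010 kg, m_f = 232,010 − 170,000 = 62,010 kg; Δv = 296×9.8×ln(3.741) = 2900.8×1.3195 ≈ 3828 m/s.
Stage 3: m₀ = 47,910 kg, m_f = 47,910 − 37,800 = 10,110 kg; Δv = 309×9.8×ln(4.739) = 3028.2×1.5558 ≈ 4711 m/s.
Total Δv = 2277 + 3828 + 4711 = 10816 m/s.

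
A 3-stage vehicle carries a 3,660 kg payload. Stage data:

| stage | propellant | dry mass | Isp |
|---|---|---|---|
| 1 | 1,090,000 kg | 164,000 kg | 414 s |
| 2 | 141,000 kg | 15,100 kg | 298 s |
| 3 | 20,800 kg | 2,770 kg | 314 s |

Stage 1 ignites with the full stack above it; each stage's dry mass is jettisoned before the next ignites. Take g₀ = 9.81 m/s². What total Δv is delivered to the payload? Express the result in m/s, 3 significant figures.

Ignition mass of stage 1 = 1,090,000+164,000 + 141,000+15,100 + 20,800+2,770 + 3,660 = 1,437,330 kg.
Stage 1: m₀ = 1,437,330 kg, m_f = 1,437,330 − 1,090,000 = 347,330 kg; Δv = 414×9.81×ln(4.138) = 4061.3×1.4203 ≈ 5768 m/s.
Stage 2: m₀ = 183,330 kg, m_f = 183,330 − 141,000 = 42,330 kg; Δv = 298×9.81×ln(4.331) = 2923.4×1.4658 ≈ 4285 m/s.
Stage 3: m₀ = 27,230 kg, m_f = 27,230 − 20,800 = 6,430 kg; Δv = 314×9.81×ln(4.235) = 3080.3×1.4433 ≈ 4446 m/s.
Total Δv = 5768 + 4285 + 4446 = 14499 m/s.

Δv ≈ 14500 m/s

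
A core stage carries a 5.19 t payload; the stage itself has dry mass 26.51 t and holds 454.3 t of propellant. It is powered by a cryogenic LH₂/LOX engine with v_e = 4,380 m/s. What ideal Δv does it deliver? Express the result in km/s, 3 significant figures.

m₀ = payload + dry + propellant = 5.19 + 26.51 + 454.3 = 486 t.
m_f = payload + dry = 5.19 + 26.51 = 31.7 t.
By the Tsiolkovsky rocket equation, Δv = v_e · ln(m₀/m_f) = 4380.0 × ln(15.33) = 4380.0 × 2.7299 ≈ 11956.9 m/s.

Δv ≈ 12.0 km/s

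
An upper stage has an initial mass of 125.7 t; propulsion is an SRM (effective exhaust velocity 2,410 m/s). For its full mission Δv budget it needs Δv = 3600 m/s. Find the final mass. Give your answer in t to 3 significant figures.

Using Δv = v_e ln(m₀/m_f): m₀/m_f = exp(Δv / v_e) = exp(3600 / 2410.0) = exp(1.4938) = 4.4539.
m_f = m₀ / 4.4539 = 125.7 / 4.4539 = 28.2225 t.

final mass ≈ 28.2 t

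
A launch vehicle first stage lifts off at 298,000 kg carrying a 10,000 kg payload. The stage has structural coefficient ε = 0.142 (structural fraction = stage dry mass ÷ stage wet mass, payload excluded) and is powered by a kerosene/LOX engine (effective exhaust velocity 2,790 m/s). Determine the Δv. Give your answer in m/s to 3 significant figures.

Stage wet mass = m₀ − payload = 298,000 − 10,000 = 288,000 kg.
Stage dry mass = ε × stage wet mass = 0.142 × 288,000 = 40,896 kg.
Burnout mass m_f = stage dry + payload = 40,896 + 10,000 = 50,896 kg.
Δv = v_e · ln(298,000/50,896) = 2790.0 × ln(5.855) = 2790.0 × 1.7673 ≈ 4931 m/s.

Δv ≈ 4930 m/s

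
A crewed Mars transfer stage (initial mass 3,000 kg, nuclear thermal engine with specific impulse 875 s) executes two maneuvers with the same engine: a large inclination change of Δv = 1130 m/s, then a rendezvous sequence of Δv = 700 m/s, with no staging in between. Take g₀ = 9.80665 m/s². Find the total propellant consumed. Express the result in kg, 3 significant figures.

total propellant consumed ≈ 576 kg

v_e = Isp · g₀ = 875 × 9.80665 = 8580.8 m/s.
After the first burn: m = 3000 × exp(−1130/8580.8) = 3000 × 0.87661 = 2,629.83 kg.
After the second burn: m = 2,629.83 × exp(−700/8580.8) = 2,629.83 × 0.92166 = 2,423.81 kg.
Total propellant = m₀ − m_final = 3000 − 2,423.81 = 576.19 kg.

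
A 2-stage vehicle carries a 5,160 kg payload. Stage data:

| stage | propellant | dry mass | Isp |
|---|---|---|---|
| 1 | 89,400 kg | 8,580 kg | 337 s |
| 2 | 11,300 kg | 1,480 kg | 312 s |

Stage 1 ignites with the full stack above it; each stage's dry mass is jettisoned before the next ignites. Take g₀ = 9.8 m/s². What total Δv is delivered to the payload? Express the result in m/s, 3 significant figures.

Δv ≈ 7910 m/s

Ignition mass of stage 1 = 89,400+8,580 + 11,300+1,480 + 5,160 = 115,920 kg.
Stage 1: m₀ = 115,920 kg, m_f = 115,920 − 89,400 = 26,520 kg; Δv = 337×9.8×ln(4.371) = 3302.6×1.4750 ≈ 4871 m/s.
Stage 2: m₀ = 17,940 kg, m_f = 17,940 − 11,300 = 6,640 kg; Δv = 312×9.8×ln(2.702) = 3057.6×0.9939 ≈ 3039 m/s.
Total Δv = 4871 + 3039 = 7910 m/s.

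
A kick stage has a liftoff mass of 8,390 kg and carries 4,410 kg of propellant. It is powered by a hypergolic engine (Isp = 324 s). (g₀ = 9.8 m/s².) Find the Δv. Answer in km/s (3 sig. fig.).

Δv ≈ 2.37 km/s

v_e = Isp · g₀ = 324 × 9.8 = 3175.2 m/s.
m_f = m₀ − m_prop = 8,390 − 4,410 = 3,980 kg.
From the ideal rocket equation, Δv = v_e · ln(m₀/m_f) = 3175.2 × ln(2.108) = 3175.2 × 0.7458 ≈ 2367.9 m/s.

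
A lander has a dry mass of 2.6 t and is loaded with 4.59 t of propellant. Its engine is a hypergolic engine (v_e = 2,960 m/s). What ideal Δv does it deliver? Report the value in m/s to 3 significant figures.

m₀ = m_dry + m_prop = 2.6 + 4.59 = 7.19 t.
Δv = v_e · ln(m₀/m_f) = 2960.0 × ln(2.765) = 2960.0 × 1.0172 ≈ 3010.9 m/s.

Δv ≈ 3010 m/s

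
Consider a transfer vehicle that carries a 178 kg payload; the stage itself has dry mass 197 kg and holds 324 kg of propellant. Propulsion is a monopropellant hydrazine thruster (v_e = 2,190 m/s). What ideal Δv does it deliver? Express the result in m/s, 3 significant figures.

m₀ = payload + dry + propellant = 178 + 197 + 324 = 699 kg.
m_f = payload + dry = 178 + 197 = 375 kg.
Rocket equation: Δv = v_e · ln(m₀/m_f) = 2190.0 × ln(1.864) = 2190.0 × 0.6227 ≈ 1363.8 m/s.

Δv ≈ 1360 m/s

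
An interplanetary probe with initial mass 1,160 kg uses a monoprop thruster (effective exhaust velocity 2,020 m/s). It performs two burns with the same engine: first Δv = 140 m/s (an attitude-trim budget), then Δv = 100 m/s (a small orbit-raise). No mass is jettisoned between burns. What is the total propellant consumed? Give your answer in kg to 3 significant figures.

total propellant consumed ≈ 130 kg

After the first burn: m = 1160 × exp(−140/2020.0) = 1160 × 0.93304 = 1,082.33 kg.
After the second burn: m = 1,082.33 × exp(−100/2020.0) = 1,082.33 × 0.95170 = 1,030.05 kg.
Total propellant = m₀ − m_final = 1160 − 1,030.05 = 129.95 kg.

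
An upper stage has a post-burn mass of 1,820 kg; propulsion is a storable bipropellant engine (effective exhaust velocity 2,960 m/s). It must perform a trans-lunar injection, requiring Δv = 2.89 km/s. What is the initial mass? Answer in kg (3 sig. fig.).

m₀/m_f = exp(Δv / v_e) = exp(2890 / 2960.0) = exp(0.9764) = 2.6548.
m₀ = m_f × 2.6548 = 1,820 × 2.6548 = 4,831.74 kg.

initial mass ≈ 4830 kg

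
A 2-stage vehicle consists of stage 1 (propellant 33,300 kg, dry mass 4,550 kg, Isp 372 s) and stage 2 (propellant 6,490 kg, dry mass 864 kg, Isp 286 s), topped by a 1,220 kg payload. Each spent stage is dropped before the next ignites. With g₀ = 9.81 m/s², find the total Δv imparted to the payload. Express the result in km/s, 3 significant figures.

Ignition mass of stage 1 = 33,300+4,550 + 6,490+864 + 1,220 = 46,424 kg.
Stage 1: m₀ = 46,424 kg, m_f = 46,424 − 33,300 = 13,124 kg; Δv = 372×9.81×ln(3.537) = 3649.3×1.2634 ≈ 4610 m/s.
Stage 2: m₀ = 8,574 kg, m_f = 8,574 − 6,490 = 2,084 kg; Δv = 286×9.81×ln(4.114) = 2805.7×1.4144 ≈ 3968 m/s.
Total Δv = 4610 + 3968 = 8578 m/s.

Δv ≈ 8.58 km/s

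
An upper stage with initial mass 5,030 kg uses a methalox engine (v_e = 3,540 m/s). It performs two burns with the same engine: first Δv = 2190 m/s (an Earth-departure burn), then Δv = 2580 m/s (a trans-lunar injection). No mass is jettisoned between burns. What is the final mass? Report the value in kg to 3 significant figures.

After the first burn: m = 5030 × exp(−2190/3540.0) = 5030 × 0.53867 = 2,709.51 kg.
After the second burn: m = 2,709.51 × exp(−2580/3540.0) = 2,709.51 × 0.48248 = 1,307.28 kg.

final mass ≈ 1310 kg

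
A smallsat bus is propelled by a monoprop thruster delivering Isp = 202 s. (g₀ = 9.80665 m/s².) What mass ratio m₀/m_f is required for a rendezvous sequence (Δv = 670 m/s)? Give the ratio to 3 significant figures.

mass ratio ≈ 1.40

v_e = Isp · g₀ = 202 × 9.80665 = 1980.9 m/s.
Rocket equation: m₀/m_f = exp(Δv / v_e) = exp(670 / 1980.9) = exp(0.3382) = 1.4025.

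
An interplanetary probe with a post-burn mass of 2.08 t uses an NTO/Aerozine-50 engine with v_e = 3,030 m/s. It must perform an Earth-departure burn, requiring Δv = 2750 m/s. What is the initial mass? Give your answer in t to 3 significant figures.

By the Tsiolkovsky rocket equation, m₀/m_f = exp(Δv / v_e) = exp(2750 / 3030.0) = exp(0.9076) = 2.4783.
m₀ = m_f × 2.4783 = 2.08 × 2.4783 = 5.15486 t.

initial mass ≈ 5.15 t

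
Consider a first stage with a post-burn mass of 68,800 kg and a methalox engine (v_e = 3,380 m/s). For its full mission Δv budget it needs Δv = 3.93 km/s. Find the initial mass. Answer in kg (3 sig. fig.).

initial mass ≈ 220000 kg

m₀/m_f = exp(Δv / v_e) = exp(3930 / 3380.0) = exp(1.1627) = 3.1986.
m₀ = m_f × 3.1986 = 68,800 × 3.1986 = 220,064 kg.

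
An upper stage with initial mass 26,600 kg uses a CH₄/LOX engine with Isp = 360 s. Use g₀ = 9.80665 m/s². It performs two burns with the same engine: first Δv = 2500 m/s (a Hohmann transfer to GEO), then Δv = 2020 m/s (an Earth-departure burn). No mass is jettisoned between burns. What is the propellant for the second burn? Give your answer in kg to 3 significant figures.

v_e = Isp · g₀ = 360 × 9.80665 = 3530.4 m/s.
After the first burn: m = 26600 × exp(−2500/3530.4) = 26600 × 0.49256 = 13,102.1 kg.
After the second burn: m = 13,102.1 × exp(−2020/3530.4) = 13,102.1 × 0.56430 = 7,393.52 kg.
Second-burn propellant = 13,102.1 − 7,393.52 = 5,708.58 kg.

propellant for the second burn ≈ 5710 kg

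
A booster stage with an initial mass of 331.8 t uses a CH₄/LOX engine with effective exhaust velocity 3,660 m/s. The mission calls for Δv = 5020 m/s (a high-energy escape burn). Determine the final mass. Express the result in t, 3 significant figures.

final mass ≈ 84.2 t

By the Tsiolkovsky rocket equation, m₀/m_f = exp(Δv / v_e) = exp(5020 / 3660.0) = exp(1.3716) = 3.9416.
m_f = m₀ / 3.9416 = 331.8 / 3.9416 = 84.179 t.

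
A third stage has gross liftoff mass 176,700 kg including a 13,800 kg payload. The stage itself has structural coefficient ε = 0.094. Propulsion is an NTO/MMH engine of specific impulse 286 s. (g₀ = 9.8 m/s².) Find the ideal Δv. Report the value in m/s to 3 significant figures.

Δv ≈ 5050 m/s

Stage wet mass = m₀ − payload = 176,700 − 13,800 = 162,900 kg.
Stage dry mass = ε × stage wet mass = 0.094 × 162,900 = 15,312.6 kg.
Burnout mass m_f = stage dry + payload = 15,312.6 + 13,800 = 29,112.6 kg.
v_e = Isp · g₀ = 286 × 9.8 = 2802.8 m/s.
By the Tsiolkovsky rocket equation, Δv = v_e · ln(176,700/29,112.6) = 2802.8 × ln(6.07) = 2802.8 × 1.8033 ≈ 5054 m/s.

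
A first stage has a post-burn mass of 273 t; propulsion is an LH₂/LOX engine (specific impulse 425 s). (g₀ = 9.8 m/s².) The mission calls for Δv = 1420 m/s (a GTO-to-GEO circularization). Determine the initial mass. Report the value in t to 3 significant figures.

initial mass ≈ 384 t

v_e = Isp · g₀ = 425 × 9.8 = 4165.0 m/s.
From the ideal rocket equation, m₀/m_f = exp(Δv / v_e) = exp(1420 / 4165.0) = exp(0.3409) = 1.4063.
m₀ = m_f × 1.4063 = 273 × 1.4063 = 383.92 t.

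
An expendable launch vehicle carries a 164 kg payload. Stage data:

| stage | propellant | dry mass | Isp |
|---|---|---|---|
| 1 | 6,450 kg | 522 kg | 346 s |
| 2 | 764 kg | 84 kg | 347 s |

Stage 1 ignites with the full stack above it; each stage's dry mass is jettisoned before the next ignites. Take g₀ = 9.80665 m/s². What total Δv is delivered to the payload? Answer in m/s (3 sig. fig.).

Δv ≈ 10400 m/s

Ignition mass of stage 1 = 6,450+522 + 764+84 + 164 = 7,984 kg.
Stage 1: m₀ = 7,984 kg, m_f = 7,984 − 6,450 = 1,534 kg; Δv = 346×9.80665×ln(5.205) = 3393.1×1.6496 ≈ 5597 m/s.
Stage 2: m₀ = 1,012 kg, m_f = 1,012 − 764 = 248 kg; Δv = 347×9.80665×ln(4.081) = 3402.9×1.4063 ≈ 4785 m/s.
Total Δv = 5597 + 4785 = 10382 m/s.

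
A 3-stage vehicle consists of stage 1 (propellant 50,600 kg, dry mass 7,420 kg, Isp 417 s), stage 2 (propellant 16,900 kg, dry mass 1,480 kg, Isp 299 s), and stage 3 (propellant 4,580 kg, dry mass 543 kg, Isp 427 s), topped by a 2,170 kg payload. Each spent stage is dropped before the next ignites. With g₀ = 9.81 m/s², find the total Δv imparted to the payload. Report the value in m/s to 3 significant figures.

Ignition mass of stage 1 = 50,600+7,420 + 16,900+1,480 + 4,580+543 + 2,170 = 83,693 kg.
Stage 1: m₀ = 83,693 kg, m_f = 83,693 − 50,600 = 33,093 kg; Δv = 417×9.81×ln(2.529) = 4090.8×0.9278 ≈ 3796 m/s.
Stage 2: m₀ = 25,673 kg, m_f = 25,673 − 16,900 = 8,773 kg; Δv = 299×9.81×ln(2.926) = 2933.2×1.0738 ≈ 3150 m/s.
Stage 3: m₀ = 7,293 kg, m_f = 7,293 − 4,580 = 2,713 kg; Δv = 427×9.81×ln(2.688) = 4188.9×0.9889 ≈ 4142 m/s.
Total Δv = 3796 + 3150 + 4142 = 11088 m/s.

Δv ≈ 11100 m/s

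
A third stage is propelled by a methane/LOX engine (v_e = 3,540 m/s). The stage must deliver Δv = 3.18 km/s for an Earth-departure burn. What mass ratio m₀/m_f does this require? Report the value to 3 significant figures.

Rocket equation: m₀/m_f = exp(Δv / v_e) = exp(3180 / 3540.0) = exp(0.8983) = 2.4554.

mass ratio ≈ 2.46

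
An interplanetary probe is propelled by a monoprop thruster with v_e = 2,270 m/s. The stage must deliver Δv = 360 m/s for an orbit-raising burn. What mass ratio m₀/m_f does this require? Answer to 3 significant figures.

From the ideal rocket equation, m₀/m_f = exp(Δv / v_e) = exp(360 / 2270.0) = exp(0.1586) = 1.1719.

mass ratio ≈ 1.17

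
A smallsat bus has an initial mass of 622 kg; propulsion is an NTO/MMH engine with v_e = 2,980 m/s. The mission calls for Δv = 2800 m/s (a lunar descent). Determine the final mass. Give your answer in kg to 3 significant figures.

m₀/m_f = exp(Δv / v_e) = exp(2800 / 2980.0) = exp(0.9396) = 2.5590.
m_f = m₀ / 2.5590 = 622 / 2.5590 = 243.064 kg.

final mass ≈ 243 kg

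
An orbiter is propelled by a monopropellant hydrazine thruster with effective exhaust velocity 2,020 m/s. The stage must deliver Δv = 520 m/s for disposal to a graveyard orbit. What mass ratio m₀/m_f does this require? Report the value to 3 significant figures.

From the ideal rocket equation, m₀/m_f = exp(Δv / v_e) = exp(520 / 2020.0) = exp(0.2574) = 1.2936.

mass ratio ≈ 1.29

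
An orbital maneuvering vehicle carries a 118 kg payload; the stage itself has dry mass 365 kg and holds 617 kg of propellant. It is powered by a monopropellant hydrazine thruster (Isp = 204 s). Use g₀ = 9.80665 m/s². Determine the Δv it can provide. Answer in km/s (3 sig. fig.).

v_e = Isp · g₀ = 204 × 9.80665 = 2000.6 m/s.
m₀ = payload + dry + propellant = 118 + 365 + 617 = 1,100 kg.
m_f = payload + dry = 118 + 365 = 483 kg.
Δv = v_e · ln(m₀/m_f) = 2000.6 × ln(2.277) = 2000.6 × 0.8230 ≈ 1646.6 m/s.

Δv ≈ 1.65 km/s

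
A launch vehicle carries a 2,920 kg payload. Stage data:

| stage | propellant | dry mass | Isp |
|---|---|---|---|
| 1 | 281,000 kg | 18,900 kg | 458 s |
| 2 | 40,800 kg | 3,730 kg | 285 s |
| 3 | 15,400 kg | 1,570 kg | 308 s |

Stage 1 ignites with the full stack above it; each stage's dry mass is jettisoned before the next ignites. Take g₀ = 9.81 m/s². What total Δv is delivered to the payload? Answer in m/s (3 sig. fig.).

Ignition mass of stage 1 = 281,000+18,900 + 40,800+3,730 + 15,400+1,570 + 2,920 = 364,320 kg.
Stage 1: m₀ = 364,320 kg, m_f = 364,320 − 281,000 = 83,320 kg; Δv = 458×9.81×ln(4.373) = 4493.0×1.4753 ≈ 6629 m/s.
Stage 2: m₀ = 64,420 kg, m_f = 64,420 − 40,800 = 23,620 kg; Δv = 285×9.81×ln(2.727) = 2795.9×1.0033 ≈ 2805 m/s.
Stage 3: m₀ = 19,890 kg, m_f = 19,890 − 15,400 = 4,490 kg; Δv = 308×9.81×ln(4.43) = 3021.5×1.4884 ≈ 4497 m/s.
Total Δv = 6629 + 2805 + 4497 = 13931 m/s.

Δv ≈ 13900 m/s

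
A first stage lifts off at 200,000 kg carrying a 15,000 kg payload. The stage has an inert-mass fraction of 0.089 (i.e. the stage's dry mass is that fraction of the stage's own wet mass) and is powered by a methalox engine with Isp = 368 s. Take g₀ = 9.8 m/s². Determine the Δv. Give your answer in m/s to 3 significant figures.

Δv ≈ 6670 m/s

Stage wet mass = m₀ − payload = 200,000 − 15,000 = 185,000 kg.
Stage dry mass = ε × stage wet mass = 0.089 × 185,000 = 16,465 kg.
Burnout mass m_f = stage dry + payload = 16,465 + 15,000 = 31,465 kg.
v_e = Isp · g₀ = 368 × 9.8 = 3606.4 m/s.
By the Tsiolkovsky rocket equation, Δv = v_e · ln(200,000/31,465) = 3606.4 × ln(6.356) = 3606.4 × 1.8494 ≈ 6670 m/s.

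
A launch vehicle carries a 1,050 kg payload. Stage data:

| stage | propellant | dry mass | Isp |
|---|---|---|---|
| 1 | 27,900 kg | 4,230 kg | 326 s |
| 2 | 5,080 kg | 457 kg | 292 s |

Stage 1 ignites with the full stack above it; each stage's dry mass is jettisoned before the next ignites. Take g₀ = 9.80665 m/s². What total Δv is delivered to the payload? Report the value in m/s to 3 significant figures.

Δv ≈ 8300 m/s

Ignition mass of stage 1 = 27,900+4,230 + 5,080+457 + 1,050 = 38,717 kg.
Stage 1: m₀ = 38,717 kg, m_f = 38,717 − 27,900 = 10,817 kg; Δv = 326×9.80665×ln(3.579) = 3197.0×1.2752 ≈ 4077 m/s.
Stage 2: m₀ = 6,587 kg, m_f = 6,587 − 5,080 = 1,507 kg; Δv = 292×9.80665×ln(4.371) = 2863.5×1.4750 ≈ 4224 m/s.
Total Δv = 4077 + 4224 = 8301 m/s.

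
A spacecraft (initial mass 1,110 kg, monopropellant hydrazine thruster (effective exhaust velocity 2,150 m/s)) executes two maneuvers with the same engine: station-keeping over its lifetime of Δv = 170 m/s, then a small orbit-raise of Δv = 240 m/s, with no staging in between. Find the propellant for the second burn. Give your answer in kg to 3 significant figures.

After the first burn: m = 1110 × exp(−170/2150.0) = 1110 × 0.92398 = 1,025.62 kg.
After the second burn: m = 1,025.62 × exp(−240/2150.0) = 1,025.62 × 0.89438 = 917.294 kg.
Second-burn propellant = 1,025.62 − 917.294 = 108.326 kg.

propellant for the second burn ≈ 108 kg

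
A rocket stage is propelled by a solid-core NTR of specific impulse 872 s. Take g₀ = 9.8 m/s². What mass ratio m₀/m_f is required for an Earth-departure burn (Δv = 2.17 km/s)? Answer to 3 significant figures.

v_e = Isp · g₀ = 872 × 9.8 = 8545.6 m/s.
m₀/m_f = exp(Δv / v_e) = exp(2170 / 8545.6) = exp(0.2539) = 1.2891.

mass ratio ≈ 1.29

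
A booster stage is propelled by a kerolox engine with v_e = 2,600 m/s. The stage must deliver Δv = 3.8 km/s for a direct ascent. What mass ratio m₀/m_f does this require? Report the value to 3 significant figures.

m₀/m_f = exp(Δv / v_e) = exp(3800 / 2600.0) = exp(1.4615) = 4.3126.

mass ratio ≈ 4.31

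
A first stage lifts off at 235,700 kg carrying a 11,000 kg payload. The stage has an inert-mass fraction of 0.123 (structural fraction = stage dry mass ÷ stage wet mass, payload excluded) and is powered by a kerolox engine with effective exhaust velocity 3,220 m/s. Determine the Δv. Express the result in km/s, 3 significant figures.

Stage wet mass = m₀ − payload = 235,700 − 11,000 = 224,700 kg.
Stage dry mass = ε × stage wet mass = 0.123 × 224,700 = 27,638.1 kg.
Burnout mass m_f = stage dry + payload = 27,638.1 + 11,000 = 38,638.1 kg.
Δv = v_e · ln(235,700/38,638.1) = 3220.0 × ln(6.1) = 3220.0 × 1.8083 ≈ 5823 m/s.

Δv ≈ 5.82 km/s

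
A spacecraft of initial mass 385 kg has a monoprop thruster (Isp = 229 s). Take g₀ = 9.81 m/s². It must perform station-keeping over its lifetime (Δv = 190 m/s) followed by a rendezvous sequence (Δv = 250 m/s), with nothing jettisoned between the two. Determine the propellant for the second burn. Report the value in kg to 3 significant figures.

propellant for the second burn ≈ 37.3 kg

v_e = Isp · g₀ = 229 × 9.81 = 2246.5 m/s.
After the first burn: m = 385 × exp(−190/2246.5) = 385 × 0.91890 = 353.777 kg.
After the second burn: m = 353.777 × exp(−250/2246.5) = 353.777 × 0.89468 = 316.517 kg.
Second-burn propellant = 353.777 − 316.517 = 37.26 kg.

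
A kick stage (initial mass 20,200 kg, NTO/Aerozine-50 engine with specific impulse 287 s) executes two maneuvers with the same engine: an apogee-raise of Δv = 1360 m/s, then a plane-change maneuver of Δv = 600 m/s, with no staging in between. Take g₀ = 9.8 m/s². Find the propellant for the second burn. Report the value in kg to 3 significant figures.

propellant for the second burn ≈ 2390 kg

v_e = Isp · g₀ = 287 × 9.8 = 2812.6 m/s.
After the first burn: m = 20200 × exp(−1360/2812.6) = 20200 × 0.61660 = 12,455.3 kg.
After the second burn: m = 12,455.3 × exp(−600/2812.6) = 12,455.3 × 0.80789 = 10,062.5 kg.
Second-burn propellant = 12,455.3 − 10,062.5 = 2,392.8 kg.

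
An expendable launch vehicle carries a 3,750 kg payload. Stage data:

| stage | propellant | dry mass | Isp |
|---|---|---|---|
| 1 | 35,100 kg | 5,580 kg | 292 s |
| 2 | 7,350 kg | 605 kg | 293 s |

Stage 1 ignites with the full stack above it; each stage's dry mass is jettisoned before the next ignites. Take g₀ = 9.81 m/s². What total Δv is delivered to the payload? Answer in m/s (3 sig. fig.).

Ignition mass of stage 1 = 35,100+5,580 + 7,350+605 + 3,750 = 52,385 kg.
Stage 1: m₀ = 52,385 kg, m_f = 52,385 − 35,100 = 17,285 kg; Δv = 292×9.81×ln(3.031) = 2864.5×1.1088 ≈ 3176 m/s.
Stage 2: m₀ = 11,705 kg, m_f = 11,705 − 7,350 = 4,355 kg; Δv = 293×9.81×ln(2.688) = 2874.3×0.9887 ≈ 2842 m/s.
Total Δv = 3176 + 2842 = 6018 m/s.

Δv ≈ 6020 m/s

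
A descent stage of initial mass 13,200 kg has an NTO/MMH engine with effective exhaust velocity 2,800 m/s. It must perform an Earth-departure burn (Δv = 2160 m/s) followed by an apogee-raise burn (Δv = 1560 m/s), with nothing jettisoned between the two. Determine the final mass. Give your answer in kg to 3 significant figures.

After the first burn: m = 13200 × exp(−2160/2800.0) = 13200 × 0.46235 = 6,103.02 kg.
After the second burn: m = 6,103.02 × exp(−1560/2800.0) = 6,103.02 × 0.57284 = 3,496.05 kg.

final mass ≈ 3500 kg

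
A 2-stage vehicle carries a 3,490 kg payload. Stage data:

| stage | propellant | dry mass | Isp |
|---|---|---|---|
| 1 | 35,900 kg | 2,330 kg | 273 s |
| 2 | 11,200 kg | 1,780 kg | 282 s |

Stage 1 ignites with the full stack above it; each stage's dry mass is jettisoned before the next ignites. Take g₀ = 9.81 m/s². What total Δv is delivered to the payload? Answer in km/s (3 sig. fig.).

Ignition mass of stage 1 = 35,900+2,330 + 11,200+1,780 + 3,490 = 54,700 kg.
Stage 1: m₀ = 54,700 kg, m_f = 54,700 − 35,900 = 18,800 kg; Δv = 273×9.81×ln(2.91) = 2678.1×1.0680 ≈ 2860 m/s.
Stage 2: m₀ = 16,470 kg, m_f = 16,470 − 11,200 = 5,270 kg; Δv = 282×9.81×ln(3.125) = 2766.4×1.1395 ≈ 3152 m/s.
Total Δv = 2860 + 3152 = 6012 m/s.

Δv ≈ 6.01 km/s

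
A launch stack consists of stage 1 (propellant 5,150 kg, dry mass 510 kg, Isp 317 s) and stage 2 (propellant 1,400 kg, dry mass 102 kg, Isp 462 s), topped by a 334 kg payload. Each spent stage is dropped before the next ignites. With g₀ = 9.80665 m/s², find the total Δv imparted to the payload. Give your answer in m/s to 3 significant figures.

Δv ≈ 10100 m/s

Ignition mass of stage 1 = 5,150+510 + 1,400+102 + 334 = 7,496 kg.
Stage 1: m₀ = 7,496 kg, m_f = 7,496 − 5,150 = 2,346 kg; Δv = 317×9.80665×ln(3.195) = 3108.7×1.1617 ≈ 3611 m/s.
Stage 2: m₀ = 1,836 kg, m_f = 1,836 − 1,400 = 436 kg; Δv = 462×9.80665×ln(4.211) = 4530.7×1.4377 ≈ 6514 m/s.
Total Δv = 3611 + 6514 = 10125 m/s.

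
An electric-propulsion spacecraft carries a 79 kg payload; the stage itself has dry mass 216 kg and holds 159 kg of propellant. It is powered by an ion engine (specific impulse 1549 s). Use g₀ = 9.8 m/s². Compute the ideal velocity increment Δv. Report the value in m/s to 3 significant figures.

v_e = Isp · g₀ = 1549 × 9.8 = 15180.2 m/s.
m₀ = payload + dry + propellant = 79 + 216 + 159 = 454 kg.
m_f = payload + dry = 79 + 216 = 295 kg.
Δv = v_e · ln(m₀/m_f) = 15180.2 × ln(1.539) = 15180.2 × 0.4311 ≈ 6544.5 m/s.

Δv ≈ 6540 m/s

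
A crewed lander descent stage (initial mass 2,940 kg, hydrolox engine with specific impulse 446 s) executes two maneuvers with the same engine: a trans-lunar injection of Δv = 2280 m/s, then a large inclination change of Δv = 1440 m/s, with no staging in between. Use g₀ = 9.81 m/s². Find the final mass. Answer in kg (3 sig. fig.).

final mass ≈ 1260 kg

v_e = Isp · g₀ = 446 × 9.81 = 4375.3 m/s.
After the first burn: m = 2940 × exp(−2280/4375.3) = 2940 × 0.59386 = 1,745.95 kg.
After the second burn: m = 1,745.95 × exp(−1440/4375.3) = 1,745.95 × 0.71955 = 1,256.3 kg.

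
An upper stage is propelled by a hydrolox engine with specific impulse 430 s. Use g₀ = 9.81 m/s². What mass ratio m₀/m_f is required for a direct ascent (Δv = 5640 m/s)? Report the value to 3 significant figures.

v_e = Isp · g₀ = 430 × 9.81 = 4218.3 m/s.
From the ideal rocket equation, m₀/m_f = exp(Δv / v_e) = exp(5640 / 4218.3) = exp(1.3370) = 3.8077.

mass ratio ≈ 3.81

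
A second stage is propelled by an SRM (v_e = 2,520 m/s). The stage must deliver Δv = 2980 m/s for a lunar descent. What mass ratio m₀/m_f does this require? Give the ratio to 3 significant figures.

mass ratio ≈ 3.26

By the Tsiolkovsky rocket equation, m₀/m_f = exp(Δv / v_e) = exp(2980 / 2520.0) = exp(1.1825) = 3.2626.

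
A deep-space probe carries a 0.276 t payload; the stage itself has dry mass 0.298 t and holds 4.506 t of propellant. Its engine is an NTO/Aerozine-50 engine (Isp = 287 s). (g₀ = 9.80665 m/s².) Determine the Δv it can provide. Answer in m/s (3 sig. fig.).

v_e = Isp · g₀ = 287 × 9.80665 = 2814.5 m/s.
m₀ = payload + dry + propellant = 0.276 + 0.298 + 4.506 = 5.08 t.
m_f = payload + dry = 0.276 + 0.298 = 0.574 t.
Using Δv = v_e ln(m₀/m_f): Δv = v_e · ln(m₀/m_f) = 2814.5 × ln(8.85) = 2814.5 × 2.1804 ≈ 6136.9 m/s.

Δv ≈ 6140 m/s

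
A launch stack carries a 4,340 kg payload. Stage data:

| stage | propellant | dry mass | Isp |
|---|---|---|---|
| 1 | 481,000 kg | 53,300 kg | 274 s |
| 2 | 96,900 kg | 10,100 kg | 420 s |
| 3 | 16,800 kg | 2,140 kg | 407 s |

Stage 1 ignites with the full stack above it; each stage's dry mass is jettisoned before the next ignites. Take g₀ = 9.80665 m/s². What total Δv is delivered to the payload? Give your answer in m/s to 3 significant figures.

Ignition mass of stage 1 = 481,000+53,300 + 96,900+10,100 + 16,800+2,140 + 4,340 = 664,580 kg.
Stage 1: m₀ = 664,580 kg, m_f = 664,580 − 481,000 = 183,580 kg; Δv = 274×9.80665×ln(3.62) = 2687.0×1.2865 ≈ 3457 m/s.
Stage 2: m₀ = 130,280 kg, m_f = 130,280 − 96,900 = 33,380 kg; Δv = 420×9.80665×ln(3.903) = 4118.8×1.3617 ≈ 5609 m/s.
Stage 3: m₀ = 23,280 kg, m_f = 23,280 − 16,800 = 6,480 kg; Δv = 407×9.80665×ln(3.593) = 3991.3×1.2789 ≈ 5104 m/s.
Total Δv = 3457 + 5609 + 5104 = 14170 m/s.

Δv ≈ 14200 m/s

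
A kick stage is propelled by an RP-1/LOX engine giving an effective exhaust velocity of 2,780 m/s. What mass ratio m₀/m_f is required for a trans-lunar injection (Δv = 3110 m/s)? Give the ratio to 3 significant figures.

mass ratio ≈ 3.06

m₀/m_f = exp(Δv / v_e) = exp(3110 / 2780.0) = exp(1.1187) = 3.0609.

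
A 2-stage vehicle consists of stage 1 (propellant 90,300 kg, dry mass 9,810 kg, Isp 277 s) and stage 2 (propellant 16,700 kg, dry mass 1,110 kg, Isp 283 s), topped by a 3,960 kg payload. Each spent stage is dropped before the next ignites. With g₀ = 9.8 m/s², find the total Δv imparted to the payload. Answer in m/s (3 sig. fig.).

Δv ≈ 7710 m/s

Ignition mass of stage 1 = 90,300+9,810 + 16,700+1,110 + 3,960 = 121,880 kg.
Stage 1: m₀ = 121,880 kg, m_f = 121,880 − 90,300 = 31,580 kg; Δv = 277×9.8×ln(3.859) = 2714.6×1.3505 ≈ 3666 m/s.
Stage 2: m₀ = 21,770 kg, m_f = 21,770 − 16,700 = 5,070 kg; Δv = 283×9.8×ln(4.294) = 2773.4×1.4572 ≈ 4041 m/s.
Total Δv = 3666 + 4041 = 7707 m/s.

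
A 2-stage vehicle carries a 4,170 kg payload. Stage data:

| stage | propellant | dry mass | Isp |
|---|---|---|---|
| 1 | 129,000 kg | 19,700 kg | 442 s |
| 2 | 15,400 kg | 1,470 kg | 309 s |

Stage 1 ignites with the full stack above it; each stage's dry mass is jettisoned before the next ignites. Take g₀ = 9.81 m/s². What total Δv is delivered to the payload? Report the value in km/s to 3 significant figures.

Ignition mass of stage 1 = 129,000+19,700 + 15,400+1,470 + 4,170 = 169,740 kg.
Stage 1: m₀ = 169,740 kg, m_f = 169,740 − 129,000 = 40,740 kg; Δv = 442×9.81×ln(4.166) = 4336.0×1.4271 ≈ 6188 m/s.
Stage 2: m₀ = 21,040 kg, m_f = 21,040 − 15,400 = 5,640 kg; Δv = 309×9.81×ln(3.73) = 3031.3×1.3165 ≈ 3991 m/s.
Total Δv = 6188 + 3991 = 10179 m/s.

Δv ≈ 10.2 km/s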